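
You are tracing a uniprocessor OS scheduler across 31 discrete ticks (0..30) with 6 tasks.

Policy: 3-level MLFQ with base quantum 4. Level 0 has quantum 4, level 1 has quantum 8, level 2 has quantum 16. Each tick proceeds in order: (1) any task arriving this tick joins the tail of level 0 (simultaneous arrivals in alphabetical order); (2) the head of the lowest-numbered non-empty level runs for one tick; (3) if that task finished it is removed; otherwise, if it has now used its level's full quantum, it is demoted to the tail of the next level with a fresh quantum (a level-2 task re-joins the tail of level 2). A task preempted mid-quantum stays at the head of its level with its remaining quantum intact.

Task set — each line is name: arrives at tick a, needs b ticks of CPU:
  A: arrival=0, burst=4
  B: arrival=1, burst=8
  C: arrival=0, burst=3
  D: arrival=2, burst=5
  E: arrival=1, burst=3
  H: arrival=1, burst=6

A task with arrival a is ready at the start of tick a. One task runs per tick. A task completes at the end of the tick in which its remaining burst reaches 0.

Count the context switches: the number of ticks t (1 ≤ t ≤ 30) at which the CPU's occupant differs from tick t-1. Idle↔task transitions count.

context switches = 9

t=0: L0/L1/L2 = AC/-/- → run A
t=1: L0/L1/L2 = ACBEH/-/- → run A
t=2: L0/L1/L2 = ACBEHD/-/- → run A
t=3: L0/L1/L2 = ACBEHD/-/- → run A
t=4: L0/L1/L2 = CBEHD/-/- → run C
t=5: L0/L1/L2 = CBEHD/-/- → run C
t=6: L0/L1/L2 = CBEHD/-/- → run C
t=7: L0/L1/L2 = BEHD/-/- → run B
t=8: L0/L1/L2 = BEHD/-/- → run B
t=9: L0/L1/L2 = BEHD/-/- → run B
t=10: L0/L1/L2 = BEHD/-/- → run B
t=11: L0/L1/L2 = EHD/B/- → run E
t=12: L0/L1/L2 = EHD/B/- → run E
t=13: L0/L1/L2 = EHD/B/- → run E
t=14: L0/L1/L2 = HD/B/- → run H
t=15: L0/L1/L2 = HD/B/- → run H
t=16: L0/L1/L2 = HD/B/- → run H
t=17: L0/L1/L2 = HD/B/- → run H
t=18: L0/L1/L2 = D/BH/- → run D
t=19: L0/L1/L2 = D/BH/- → run D
t=20: L0/L1/L2 = D/BH/- → run D
t=21: L0/L1/L2 = D/BH/- → run D
t=22: L0/L1/L2 = -/BHD/- → run B
t=23: L0/L1/L2 = -/BHD/- → run B
t=24: L0/L1/L2 = -/BHD/- → run B
t=25: L0/L1/L2 = -/BHD/- → run B
t=26: L0/L1/L2 = -/HD/- → run H
t=27: L0/L1/L2 = -/HD/- → run H
t=28: L0/L1/L2 = -/D/- → run D
t=29: (idle)
t=30: (idle)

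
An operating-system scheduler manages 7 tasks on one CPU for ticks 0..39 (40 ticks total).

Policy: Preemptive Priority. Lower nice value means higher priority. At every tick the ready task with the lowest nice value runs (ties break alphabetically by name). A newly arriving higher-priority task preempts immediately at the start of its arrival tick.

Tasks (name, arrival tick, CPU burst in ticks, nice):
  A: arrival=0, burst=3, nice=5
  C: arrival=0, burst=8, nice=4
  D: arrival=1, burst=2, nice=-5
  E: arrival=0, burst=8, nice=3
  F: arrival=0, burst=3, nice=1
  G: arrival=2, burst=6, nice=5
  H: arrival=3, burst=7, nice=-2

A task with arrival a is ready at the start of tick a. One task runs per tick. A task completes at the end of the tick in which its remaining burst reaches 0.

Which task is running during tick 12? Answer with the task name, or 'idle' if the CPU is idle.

running at tick 12 = E

t=0: ready={A,C,E,F} → run F
t=1: ready={A,C,D,E,F} → run D
t=2: ready={A,C,D,E,F,G} → run D
t=3: ready={A,C,E,F,G,H} → run H
t=4: ready={A,C,E,F,G,H} → run H
t=5: ready={A,C,E,F,G,H} → run H
t=6: ready={A,C,E,F,G,H} → run H
t=7: ready={A,C,E,F,G,H} → run H
t=8: ready={A,C,E,F,G,H} → run H
t=9: ready={A,C,E,F,G,H} → run H
t=10: ready={A,C,E,F,G} → run F
t=11: ready={A,C,E,F,G} → run F
t=12: ready={A,C,E,G} → run E
t=13: ready={A,C,E,G} → run E
t=14: ready={A,C,E,G} → run E
t=15: ready={A,C,E,G} → run E
t=16: ready={A,C,E,G} → run E
t=17: ready={A,C,E,G} → run E
t=18: ready={A,C,E,G} → run E
t=19: ready={A,C,E,G} → run E
t=20: ready={A,C,G} → run C
t=21: ready={A,C,G} → run C
t=22: ready={A,C,G} → run C
t=23: ready={A,C,G} → run C
t=24: ready={A,C,G} → run C
t=25: ready={A,C,G} → run C
t=26: ready={A,C,G} → run C
t=27: ready={A,C,G} → run C
t=28: ready={A,G} → run A
t=29: ready={A,G} → run A
t=30: ready={A,G} → run A
t=31: ready={G} → run G
t=32: ready={G} → run G
t=33: ready={G} → run G
t=34: ready={G} → run G
t=35: ready={G} → run G
t=36: ready={G} → run G
t=37: (idle)
t=38: (idle)
t=39: (idle)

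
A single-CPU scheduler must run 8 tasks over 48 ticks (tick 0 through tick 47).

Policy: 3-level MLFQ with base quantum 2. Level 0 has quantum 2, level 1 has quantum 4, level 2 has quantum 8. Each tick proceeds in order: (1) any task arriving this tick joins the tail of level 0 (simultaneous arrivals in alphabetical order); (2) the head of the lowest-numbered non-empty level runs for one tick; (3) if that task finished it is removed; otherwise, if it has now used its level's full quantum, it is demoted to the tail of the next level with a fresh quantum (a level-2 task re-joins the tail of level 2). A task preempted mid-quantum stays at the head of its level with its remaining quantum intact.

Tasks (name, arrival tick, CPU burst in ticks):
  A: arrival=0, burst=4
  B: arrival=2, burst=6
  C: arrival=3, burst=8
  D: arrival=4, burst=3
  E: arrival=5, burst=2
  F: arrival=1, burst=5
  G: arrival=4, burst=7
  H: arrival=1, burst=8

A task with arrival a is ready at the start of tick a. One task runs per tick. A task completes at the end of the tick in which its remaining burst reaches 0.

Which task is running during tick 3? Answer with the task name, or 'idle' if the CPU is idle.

t=0: L0/L1/L2 = A/-/- → run A
t=1: L0/L1/L2 = AFH/-/- → run A
t=2: L0/L1/L2 = FHB/A/- → run F
t=3: L0/L1/L2 = FHBC/A/- → run F
t=4: L0/L1/L2 = HBCDG/AF/- → run H
t=5: L0/L1/L2 = HBCDGE/AF/- → run H
t=6: L0/L1/L2 = BCDGE/AFH/- → run B
t=7: L0/L1/L2 = BCDGE/AFH/- → run B
t=8: L0/L1/L2 = CDGE/AFHB/- → run C
t=9: L0/L1/L2 = CDGE/AFHB/- → run C
t=10: L0/L1/L2 = DGE/AFHBC/- → run D
t=11: L0/L1/L2 = DGE/AFHBC/- → run D
t=12: L0/L1/L2 = GE/AFHBCD/- → run G
t=13: L0/L1/L2 = GE/AFHBCD/- → run G
t=14: L0/L1/L2 = E/AFHBCDG/- → run E
t=15: L0/L1/L2 = E/AFHBCDG/- → run E
t=16: L0/L1/L2 = -/AFHBCDG/- → run A
t=17: L0/L1/L2 = -/AFHBCDG/- → run A
t=18: L0/L1/L2 = -/FHBCDG/- → run F
t=19: L0/L1/L2 = -/FHBCDG/- → run F
t=20: L0/L1/L2 = -/FHBCDG/- → run F
t=21: L0/L1/L2 = -/HBCDG/- → run H
t=22: L0/L1/L2 = -/HBCDG/- → run H
t=23: L0/L1/L2 = -/HBCDG/- → run H
t=24: L0/L1/L2 = -/HBCDG/- → run H
t=25: L0/L1/L2 = -/BCDG/H → run B
t=26: L0/L1/L2 = -/BCDG/H → run B
t=27: L0/L1/L2 = -/BCDG/H → run B
t=28: L0/L1/L2 = -/BCDG/H → run B
t=29: L0/L1/L2 = -/CDG/H → run C
t=30: L0/L1/L2 = -/CDG/H → run C
t=31: L0/L1/L2 = -/CDG/H → run C
t=32: L0/L1/L2 = -/CDG/H → run C
t=33: L0/L1/L2 = -/DG/HC → run D
t=34: L0/L1/L2 = -/G/HC → run G
t=35: L0/L1/L2 = -/G/HC → run G
t=36: L0/L1/L2 = -/G/HC → run G
t=37: L0/L1/L2 = -/G/HC → run G
t=38: L0/L1/L2 = -/-/HCG → run H
t=39: L0/L1/L2 = -/-/HCG → run H
t=40: L0/L1/L2 = -/-/CG → run C
t=41: L0/L1/L2 = -/-/CG → run C
t=42: L0/L1/L2 = -/-/G → run G
t=43: (idle)
t=44: (idle)
t=45: (idle)
t=46: (idle)
t=47: (idle)

running at tick 3 = F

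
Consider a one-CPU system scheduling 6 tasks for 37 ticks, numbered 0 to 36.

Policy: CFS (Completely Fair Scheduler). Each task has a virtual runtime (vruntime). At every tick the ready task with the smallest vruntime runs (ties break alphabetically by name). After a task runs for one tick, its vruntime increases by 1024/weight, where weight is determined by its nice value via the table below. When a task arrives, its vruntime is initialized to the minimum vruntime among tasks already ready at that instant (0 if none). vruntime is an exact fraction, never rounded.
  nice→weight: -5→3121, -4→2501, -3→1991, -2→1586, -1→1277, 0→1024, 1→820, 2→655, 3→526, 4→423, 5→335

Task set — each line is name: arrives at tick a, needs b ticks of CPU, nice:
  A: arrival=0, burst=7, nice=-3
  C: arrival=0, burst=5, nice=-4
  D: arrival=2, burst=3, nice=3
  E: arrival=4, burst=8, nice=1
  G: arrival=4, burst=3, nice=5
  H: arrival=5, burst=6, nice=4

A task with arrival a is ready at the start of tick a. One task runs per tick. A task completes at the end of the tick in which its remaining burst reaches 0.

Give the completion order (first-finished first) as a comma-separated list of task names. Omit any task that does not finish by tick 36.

t=0: vr[A=0 C=0] → run A
t=1: vr[A=1024/1991 C=0] → run C
t=2: vr[A=1024/1991 C=1024/2501 D=1024/2501] → run C
t=3: vr[A=1024/1991 C=2048/2501 D=1024/2501] → run D
t=4: vr[A=1024/1991 C=2048/2501 D=1549824/657763 E=1024/1991 G=1024/1991] → run A
t=5: vr[A=2048/1991 C=2048/2501 D=1549824/657763 E=1024/1991 G=1024/1991 H=1024/1991] → run E
t=6: vr[A=2048/1991 C=2048/2501 D=1549824/657763 E=719616/408155 G=1024/1991 H=1024/1991] → run G
t=7: vr[A=2048/1991 C=2048/2501 D=1549824/657763 E=719616/408155 G=2381824/666985 H=1024/1991] → run H
t=8: vr[A=2048/1991 C=2048/2501 D=1549824/657763 E=719616/408155 G=2381824/666985 H=2471936/842193] → run C
t=9: vr[A=2048/1991 C=3072/2501 D=1549824/657763 E=719616/408155 G=2381824/666985 H=2471936/842193] → run A
t=10: vr[A=3072/1991 C=3072/2501 D=1549824/657763 E=719616/408155 G=2381824/666985 H=2471936/842193] → run C
t=11: vr[A=3072/1991 C=4096/2501 D=1549824/657763 E=719616/408155 G=2381824/666985 H=2471936/842193] → run A
t=12: vr[A=4096/1991 C=4096/2501 D=1549824/657763 E=719616/408155 G=2381824/666985 H=2471936/842193] → run C
t=13: vr[A=4096/1991 D=1549824/657763 E=719616/408155 G=2381824/666985 H=2471936/842193] → run E
t=14: vr[A=4096/1991 D=1549824/657763 E=1229312/408155 G=2381824/666985 H=2471936/842193] → run A
t=15: vr[A=5120/1991 D=1549824/657763 E=1229312/408155 G=2381824/666985 H=2471936/842193] → run D
t=16: vr[A=5120/1991 D=2830336/657763 E=1229312/408155 G=2381824/666985 H=2471936/842193] → run A
t=17: vr[A=6144/1991 D=2830336/657763 E=1229312/408155 G=2381824/666985 H=2471936/842193] → run H
t=18: vr[A=6144/1991 D=2830336/657763 E=1229312/408155 G=2381824/666985 H=4510720/842193] → run E
t=19: vr[A=6144/1991 D=2830336/657763 E=1739008/408155 G=2381824/666985 H=4510720/842193] → run A
t=20: vr[D=2830336/657763 E=1739008/408155 G=2381824/666985 H=4510720/842193] → run G
t=21: vr[D=2830336/657763 E=1739008/408155 G=4420608/666985 H=4510720/842193] → run E
t=22: vr[D=2830336/657763 E=2248704/408155 G=4420608/666985 H=4510720/842193] → run D
t=23: vr[E=2248704/408155 G=4420608/666985 H=4510720/842193] → run H
t=24: vr[E=2248704/408155 G=4420608/666985 H=2183168/280731] → run E
t=25: vr[E=551680/81631 G=4420608/666985 H=2183168/280731] → run G
t=26: vr[E=551680/81631 H=2183168/280731] → run E
t=27: vr[E=3268096/408155 H=2183168/280731] → run H
t=28: vr[E=3268096/408155 H=8588288/842193] → run E
t=29: vr[E=3777792/408155 H=8588288/842193] → run E
t=30: vr[H=8588288/842193] → run H
t=31: vr[H=10627072/842193] → run H
t=32: (idle)
t=33: (idle)
t=34: (idle)
t=35: (idle)
t=36: (idle)

completion order = C, A, D, G, E, H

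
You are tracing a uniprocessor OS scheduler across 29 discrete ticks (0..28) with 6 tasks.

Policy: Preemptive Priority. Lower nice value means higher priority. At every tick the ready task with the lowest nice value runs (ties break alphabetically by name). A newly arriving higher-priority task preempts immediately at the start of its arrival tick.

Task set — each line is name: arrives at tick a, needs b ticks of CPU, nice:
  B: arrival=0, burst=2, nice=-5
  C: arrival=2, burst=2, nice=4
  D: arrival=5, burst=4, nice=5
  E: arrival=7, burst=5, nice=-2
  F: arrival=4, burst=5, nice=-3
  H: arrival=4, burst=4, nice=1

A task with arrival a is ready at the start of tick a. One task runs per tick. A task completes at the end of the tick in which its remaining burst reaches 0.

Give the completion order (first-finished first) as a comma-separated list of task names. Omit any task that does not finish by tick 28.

t=0: ready={B} → run B
t=1: ready={B} → run B
t=2: ready={C} → run C
t=3: ready={C} → run C
t=4: ready={F,H} → run F
t=5: ready={D,F,H} → run F
t=6: ready={D,F,H} → run F
t=7: ready={D,E,F,H} → run F
t=8: ready={D,E,F,H} → run F
t=9: ready={D,E,H} → run E
t=10: ready={D,E,H} → run E
t=11: ready={D,E,H} → run E
t=12: ready={D,E,H} → run E
t=13: ready={D,E,H} → run E
t=14: ready={D,H} → run H
t=15: ready={D,H} → run H
t=16: ready={D,H} → run H
t=17: ready={D,H} → run H
t=18: ready={D} → run D
t=19: ready={D} → run D
t=20: ready={D} → run D
t=21: ready={D} → run D
t=22: (idle)
t=23: (idle)
t=24: (idle)
t=25: (idle)
t=26: (idle)
t=27: (idle)
t=28: (idle)

completion order = B, C, F, E, H, D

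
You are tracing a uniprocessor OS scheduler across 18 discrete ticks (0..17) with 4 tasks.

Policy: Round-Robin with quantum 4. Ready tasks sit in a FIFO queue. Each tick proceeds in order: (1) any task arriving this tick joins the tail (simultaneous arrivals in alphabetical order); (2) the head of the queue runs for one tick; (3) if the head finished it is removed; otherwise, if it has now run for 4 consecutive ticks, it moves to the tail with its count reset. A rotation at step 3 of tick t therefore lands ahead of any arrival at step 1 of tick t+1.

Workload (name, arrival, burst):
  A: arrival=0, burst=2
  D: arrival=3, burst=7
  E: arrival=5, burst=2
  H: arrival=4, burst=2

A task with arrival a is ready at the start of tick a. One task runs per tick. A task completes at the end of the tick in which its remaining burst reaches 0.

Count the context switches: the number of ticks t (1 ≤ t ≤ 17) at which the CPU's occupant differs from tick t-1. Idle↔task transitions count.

context switches = 6

t=0: queue=[A] q_used=0 → run A
t=1: queue=[A] q_used=1 → run A
t=2: (idle)
t=3: queue=[D] q_used=0 → run D
t=4: queue=[D,H] q_used=1 → run D
t=5: queue=[D,H,E] q_used=2 → run D
t=6: queue=[D,H,E] q_used=3 → run D
t=7: queue=[H,E,D] q_used=0 → run H
t=8: queue=[H,E,D] q_used=1 → run H
t=9: queue=[E,D] q_used=0 → run E
t=10: queue=[E,D] q_used=1 → run E
t=11: queue=[D] q_used=0 → run D
t=12: queue=[D] q_used=1 → run D
t=13: queue=[D] q_used=2 → run D
t=14: (idle)
t=15: (idle)
t=16: (idle)
t=17: (idle)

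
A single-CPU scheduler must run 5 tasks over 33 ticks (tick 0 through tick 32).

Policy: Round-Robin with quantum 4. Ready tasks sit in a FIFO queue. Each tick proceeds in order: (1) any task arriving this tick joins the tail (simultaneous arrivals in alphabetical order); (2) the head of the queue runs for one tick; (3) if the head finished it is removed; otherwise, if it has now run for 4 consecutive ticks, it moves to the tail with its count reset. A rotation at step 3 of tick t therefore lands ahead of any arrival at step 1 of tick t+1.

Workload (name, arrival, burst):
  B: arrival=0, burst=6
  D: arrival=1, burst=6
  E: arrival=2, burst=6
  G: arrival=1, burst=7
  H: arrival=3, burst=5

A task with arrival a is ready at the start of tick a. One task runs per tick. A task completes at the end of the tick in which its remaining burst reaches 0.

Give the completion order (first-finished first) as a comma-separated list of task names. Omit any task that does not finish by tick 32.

t=0: queue=[B] q_used=0 → run B
t=1: queue=[B,D,G] q_used=1 → run B
t=2: queue=[B,D,G,E] q_used=2 → run B
t=3: queue=[B,D,G,E,H] q_used=3 → run B
t=4: queue=[D,G,E,H,B] q_used=0 → run D
t=5: queue=[D,G,E,H,B] q_used=1 → run D
t=6: queue=[D,G,E,H,B] q_used=2 → run D
t=7: queue=[D,G,E,H,B] q_used=3 → run D
t=8: queue=[G,E,H,B,D] q_used=0 → run G
t=9: queue=[G,E,H,B,D] q_used=1 → run G
t=10: queue=[G,E,H,B,D] q_used=2 → run G
t=11: queue=[G,E,H,B,D] q_used=3 → run G
t=12: queue=[E,H,B,D,G] q_used=0 → run E
t=13: queue=[E,H,B,D,G] q_used=1 → run E
t=14: queue=[E,H,B,D,G] q_used=2 → run E
t=15: queue=[E,H,B,D,G] q_used=3 → run E
t=16: queue=[H,B,D,G,E] q_used=0 → run H
t=17: queue=[H,B,D,G,E] q_used=1 → run H
t=18: queue=[H,B,D,G,E] q_used=2 → run H
t=19: queue=[H,B,D,G,E] q_used=3 → run H
t=20: queue=[B,D,G,E,H] q_used=0 → run B
t=21: queue=[B,D,G,E,H] q_used=1 → run B
t=22: queue=[D,G,E,H] q_used=0 → run D
t=23: queue=[D,G,E,H] q_used=1 → run D
t=24: queue=[G,E,H] q_used=0 → run G
t=25: queue=[G,E,H] q_used=1 → run G
t=26: queue=[G,E,H] q_used=2 → run G
t=27: queue=[E,H] q_used=0 → run E
t=28: queue=[E,H] q_used=1 → run E
t=29: queue=[H] q_used=0 → run H
t=30: (idle)
t=31: (idle)
t=32: (idle)

completion order = B, D, G, E, H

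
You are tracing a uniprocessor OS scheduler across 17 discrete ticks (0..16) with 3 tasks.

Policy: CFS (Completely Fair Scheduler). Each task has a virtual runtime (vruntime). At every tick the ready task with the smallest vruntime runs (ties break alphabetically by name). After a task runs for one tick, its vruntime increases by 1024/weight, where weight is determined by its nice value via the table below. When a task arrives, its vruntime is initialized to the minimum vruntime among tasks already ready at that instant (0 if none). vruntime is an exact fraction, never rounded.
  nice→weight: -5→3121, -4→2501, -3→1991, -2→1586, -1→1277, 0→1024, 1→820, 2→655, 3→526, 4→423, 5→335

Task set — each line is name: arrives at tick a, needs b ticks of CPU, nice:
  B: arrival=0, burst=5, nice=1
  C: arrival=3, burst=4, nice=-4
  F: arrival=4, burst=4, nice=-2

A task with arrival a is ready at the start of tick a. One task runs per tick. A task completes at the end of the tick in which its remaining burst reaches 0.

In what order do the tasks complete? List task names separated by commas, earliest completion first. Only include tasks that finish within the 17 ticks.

t=0: vr[B=0] → run B
t=1: vr[B=256/205] → run B
t=2: vr[B=512/205] → run B
t=3: vr[B=768/205 C=768/205] → run B
t=4: vr[B=1024/205 C=768/205 F=768/205] → run C
t=5: vr[B=1024/205 C=51968/12505 F=768/205] → run F
t=6: vr[B=1024/205 C=51968/12505 F=713984/162565] → run C
t=7: vr[B=1024/205 C=57088/12505 F=713984/162565] → run F
t=8: vr[B=1024/205 C=57088/12505 F=818944/162565] → run C
t=9: vr[B=1024/205 C=62208/12505 F=818944/162565] → run C
t=10: vr[B=1024/205 F=818944/162565] → run B
t=11: vr[F=818944/162565] → run F
t=12: vr[F=923904/162565] → run F
t=13: (idle)
t=14: (idle)
t=15: (idle)
t=16: (idle)

completion order = C, B, F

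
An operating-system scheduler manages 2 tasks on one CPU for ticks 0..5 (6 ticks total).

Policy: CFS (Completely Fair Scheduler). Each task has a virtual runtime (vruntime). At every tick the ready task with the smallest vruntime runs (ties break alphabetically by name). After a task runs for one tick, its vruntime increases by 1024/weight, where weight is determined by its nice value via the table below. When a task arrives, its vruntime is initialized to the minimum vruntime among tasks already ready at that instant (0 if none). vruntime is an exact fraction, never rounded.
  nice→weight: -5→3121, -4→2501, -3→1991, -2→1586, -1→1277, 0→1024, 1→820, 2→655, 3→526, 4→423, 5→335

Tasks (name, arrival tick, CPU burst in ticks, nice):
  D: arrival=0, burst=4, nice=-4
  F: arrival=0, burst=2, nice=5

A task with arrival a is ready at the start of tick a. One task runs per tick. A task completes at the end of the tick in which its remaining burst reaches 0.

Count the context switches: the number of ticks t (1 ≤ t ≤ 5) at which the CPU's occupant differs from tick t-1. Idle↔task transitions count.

context switches = 3

t=0: vr[D=0 F=0] → run D
t=1: vr[D=1024/2501 F=0] → run F
t=2: vr[D=1024/2501 F=1024/335] → run D
t=3: vr[D=2048/2501 F=1024/335] → run D
t=4: vr[D=3072/2501 F=1024/335] → run D
t=5: vr[F=1024/335] → run F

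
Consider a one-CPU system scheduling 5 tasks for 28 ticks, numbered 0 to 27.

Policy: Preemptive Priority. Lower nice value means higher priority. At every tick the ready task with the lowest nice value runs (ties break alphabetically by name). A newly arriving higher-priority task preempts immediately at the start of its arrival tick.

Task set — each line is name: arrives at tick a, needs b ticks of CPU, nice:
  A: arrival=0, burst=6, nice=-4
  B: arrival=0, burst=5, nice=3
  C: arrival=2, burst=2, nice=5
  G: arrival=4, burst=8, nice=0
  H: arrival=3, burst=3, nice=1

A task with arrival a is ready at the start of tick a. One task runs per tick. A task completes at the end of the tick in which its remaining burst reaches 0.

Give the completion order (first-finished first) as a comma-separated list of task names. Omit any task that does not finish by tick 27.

t=0: ready={A,B} → run A
t=1: ready={A,B} → run A
t=2: ready={A,B,C} → run A
t=3: ready={A,B,C,H} → run A
t=4: ready={A,B,C,G,H} → run A
t=5: ready={A,B,C,G,H} → run A
t=6: ready={B,C,G,H} → run G
t=7: ready={B,C,G,H} → run G
t=8: ready={B,C,G,H} → run G
t=9: ready={B,C,G,H} → run G
t=10: ready={B,C,G,H} → run G
t=11: ready={B,C,G,H} → run G
t=12: ready={B,C,G,H} → run G
t=13: ready={B,C,G,H} → run G
t=14: ready={B,C,H} → run H
t=15: ready={B,C,H} → run H
t=16: ready={B,C,H} → run H
t=17: ready={B,C} → run B
t=18: ready={B,C} → run B
t=19: ready={B,C} → run B
t=20: ready={B,C} → run B
t=21: ready={B,C} → run B
t=22: ready={C} → run C
t=23: ready={C} → run C
t=24: (idle)
t=25: (idle)
t=26: (idle)
t=27: (idle)

completion order = A, G, H, B, C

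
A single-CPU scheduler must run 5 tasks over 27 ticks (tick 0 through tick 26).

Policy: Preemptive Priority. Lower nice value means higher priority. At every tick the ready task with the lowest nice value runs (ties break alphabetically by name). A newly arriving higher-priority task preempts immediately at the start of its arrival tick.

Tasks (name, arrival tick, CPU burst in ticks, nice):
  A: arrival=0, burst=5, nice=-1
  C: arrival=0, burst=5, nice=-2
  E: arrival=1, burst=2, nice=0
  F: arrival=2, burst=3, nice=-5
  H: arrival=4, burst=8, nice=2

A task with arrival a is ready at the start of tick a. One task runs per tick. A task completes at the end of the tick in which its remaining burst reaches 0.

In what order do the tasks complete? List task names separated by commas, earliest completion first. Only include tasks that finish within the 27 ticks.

completion order = F, C, A, E, H

t=0: ready={A,C} → run C
t=1: ready={A,C,E} → run C
t=2: ready={A,C,E,F} → run F
t=3: ready={A,C,E,F} → run F
t=4: ready={A,C,E,F,H} → run F
t=5: ready={A,C,E,H} → run C
t=6: ready={A,C,E,H} → run C
t=7: ready={A,C,E,H} → run C
t=8: ready={A,E,H} → run A
t=9: ready={A,E,H} → run A
t=10: ready={A,E,H} → run A
t=11: ready={A,E,H} → run A
t=12: ready={A,E,H} → run A
t=13: ready={E,H} → run E
t=14: ready={E,H} → run E
t=15: ready={H} → run H
t=16: ready={H} → run H
t=17: ready={H} → run H
t=18: ready={H} → run H
t=19: ready={H} → run H
t=20: ready={H} → run H
t=21: ready={H} → run H
t=22: ready={H} → run H
t=23: (idle)
t=24: (idle)
t=25: (idle)
t=26: (idle)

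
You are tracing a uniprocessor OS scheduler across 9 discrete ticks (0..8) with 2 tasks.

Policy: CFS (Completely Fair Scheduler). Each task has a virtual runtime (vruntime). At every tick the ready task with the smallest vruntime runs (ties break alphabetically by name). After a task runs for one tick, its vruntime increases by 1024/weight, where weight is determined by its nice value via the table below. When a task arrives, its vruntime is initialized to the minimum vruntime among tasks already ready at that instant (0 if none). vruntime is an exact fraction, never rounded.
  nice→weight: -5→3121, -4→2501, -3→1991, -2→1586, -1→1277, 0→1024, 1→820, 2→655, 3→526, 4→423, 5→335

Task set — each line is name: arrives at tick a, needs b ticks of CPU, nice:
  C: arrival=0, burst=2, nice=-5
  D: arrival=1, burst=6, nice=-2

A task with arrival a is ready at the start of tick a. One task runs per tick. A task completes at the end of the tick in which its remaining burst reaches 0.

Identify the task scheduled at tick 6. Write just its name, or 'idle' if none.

running at tick 6 = D

t=0: vr[C=0] → run C
t=1: vr[C=1024/3121 D=1024/3121] → run C
t=2: vr[D=1024/3121] → run D
t=3: vr[D=2409984/2474953] → run D
t=4: vr[D=4007936/2474953] → run D
t=5: vr[D=5605888/2474953] → run D
t=6: vr[D=7203840/2474953] → run D
t=7: vr[D=8801792/2474953] → run D
t=8: (idle)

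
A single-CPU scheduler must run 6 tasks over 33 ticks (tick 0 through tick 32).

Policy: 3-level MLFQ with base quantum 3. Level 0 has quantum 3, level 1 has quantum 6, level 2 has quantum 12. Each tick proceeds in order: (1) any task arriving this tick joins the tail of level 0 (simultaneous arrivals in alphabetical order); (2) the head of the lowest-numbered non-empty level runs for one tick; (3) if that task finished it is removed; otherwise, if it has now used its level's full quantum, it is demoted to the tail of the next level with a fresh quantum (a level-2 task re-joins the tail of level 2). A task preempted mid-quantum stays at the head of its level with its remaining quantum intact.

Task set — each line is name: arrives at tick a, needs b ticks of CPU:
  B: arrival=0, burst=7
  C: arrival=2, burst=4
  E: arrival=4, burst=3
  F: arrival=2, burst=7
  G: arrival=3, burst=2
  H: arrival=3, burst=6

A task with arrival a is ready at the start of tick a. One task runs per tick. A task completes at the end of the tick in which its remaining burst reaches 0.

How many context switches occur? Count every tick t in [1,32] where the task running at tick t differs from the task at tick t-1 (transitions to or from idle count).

t=0: L0/L1/L2 = B/-/- → run B
t=1: L0/L1/L2 = B/-/- → run B
t=2: L0/L1/L2 = BCF/-/- → run B
t=3: L0/L1/L2 = CFGH/B/- → run C
t=4: L0/L1/L2 = CFGHE/B/- → run C
t=5: L0/L1/L2 = CFGHE/B/- → run C
t=6: L0/L1/L2 = FGHE/BC/- → run F
t=7: L0/L1/L2 = FGHE/BC/- → run F
t=8: L0/L1/L2 = FGHE/BC/- → run F
t=9: L0/L1/L2 = GHE/BCF/- → run G
t=10: L0/L1/L2 = GHE/BCF/- → run G
t=11: L0/L1/L2 = HE/BCF/- → run H
t=12: L0/L1/L2 = HE/BCF/- → run H
t=13: L0/L1/L2 = HE/BCF/- → run H
t=14: L0/L1/L2 = E/BCFH/- → run E
t=15: L0/L1/L2 = E/BCFH/- → run E
t=16: L0/L1/L2 = E/BCFH/- → run E
t=17: L0/L1/L2 = -/BCFH/- → run B
t=18: L0/L1/L2 = -/BCFH/- → run B
t=19: L0/L1/L2 = -/BCFH/- → run B
t=20: L0/L1/L2 = -/BCFH/- → run B
t=21: L0/L1/L2 = -/CFH/- → run C
t=22: L0/L1/L2 = -/FH/- → run F
t=23: L0/L1/L2 = -/FH/- → run F
t=24: L0/L1/L2 = -/FH/- → run F
t=25: L0/L1/L2 = -/FH/- → run F
t=26: L0/L1/L2 = -/H/- → run H
t=27: L0/L1/L2 = -/H/- → run H
t=28: L0/L1/L2 = -/H/- → run H
t=29: (idle)
t=30: (idle)
t=31: (idle)
t=32: (idle)

context switches = 10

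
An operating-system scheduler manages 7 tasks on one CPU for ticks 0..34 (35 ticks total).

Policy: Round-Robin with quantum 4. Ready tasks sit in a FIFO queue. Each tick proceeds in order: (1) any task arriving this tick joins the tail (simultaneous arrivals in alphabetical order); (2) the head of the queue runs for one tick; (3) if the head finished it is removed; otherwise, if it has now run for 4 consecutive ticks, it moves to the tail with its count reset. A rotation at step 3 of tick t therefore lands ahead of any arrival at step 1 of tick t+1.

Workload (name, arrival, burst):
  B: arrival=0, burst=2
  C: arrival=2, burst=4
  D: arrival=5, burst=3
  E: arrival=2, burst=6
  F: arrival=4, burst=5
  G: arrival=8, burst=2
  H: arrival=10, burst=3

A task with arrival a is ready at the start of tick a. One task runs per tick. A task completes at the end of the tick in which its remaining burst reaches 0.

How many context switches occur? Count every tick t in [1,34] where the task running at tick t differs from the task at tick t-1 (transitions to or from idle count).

context switches = 9

t=0: queue=[B] q_used=0 → run B
t=1: queue=[B] q_used=1 → run B
t=2: queue=[C,E] q_used=0 → run C
t=3: queue=[C,E] q_used=1 → run C
t=4: queue=[C,E,F] q_used=2 → run C
t=5: queue=[C,E,F,D] q_used=3 → run C
t=6: queue=[E,F,D] q_used=0 → run E
t=7: queue=[E,F,D] q_used=1 → run E
t=8: queue=[E,F,D,G] q_used=2 → run E
t=9: queue=[E,F,D,G] q_used=3 → run E
t=10: queue=[F,D,G,E,H] q_used=0 → run F
t=11: queue=[F,D,G,E,H] q_used=1 → run F
t=12: queue=[F,D,G,E,H] q_used=2 → run F
t=13: queue=[F,D,G,E,H] q_used=3 → run F
t=14: queue=[D,G,E,H,F] q_used=0 → run D
t=15: queue=[D,G,E,H,F] q_used=1 → run D
t=16: queue=[D,G,E,H,F] q_used=2 → run D
t=17: queue=[G,E,H,F] q_used=0 → run G
t=18: queue=[G,E,H,F] q_used=1 → run G
t=19: queue=[E,H,F] q_used=0 → run E
t=20: queue=[E,H,F] q_used=1 → run E
t=21: queue=[H,F] q_used=0 → run H
t=22: queue=[H,F] q_used=1 → run H
t=23: queue=[H,F] q_used=2 → run H
t=24: queue=[F] q_used=0 → run F
t=25: (idle)
t=26: (idle)
t=27: (idle)
t=28: (idle)
t=29: (idle)
t=30: (idle)
t=31: (idle)
t=32: (idle)
t=33: (idle)
t=34: (idle)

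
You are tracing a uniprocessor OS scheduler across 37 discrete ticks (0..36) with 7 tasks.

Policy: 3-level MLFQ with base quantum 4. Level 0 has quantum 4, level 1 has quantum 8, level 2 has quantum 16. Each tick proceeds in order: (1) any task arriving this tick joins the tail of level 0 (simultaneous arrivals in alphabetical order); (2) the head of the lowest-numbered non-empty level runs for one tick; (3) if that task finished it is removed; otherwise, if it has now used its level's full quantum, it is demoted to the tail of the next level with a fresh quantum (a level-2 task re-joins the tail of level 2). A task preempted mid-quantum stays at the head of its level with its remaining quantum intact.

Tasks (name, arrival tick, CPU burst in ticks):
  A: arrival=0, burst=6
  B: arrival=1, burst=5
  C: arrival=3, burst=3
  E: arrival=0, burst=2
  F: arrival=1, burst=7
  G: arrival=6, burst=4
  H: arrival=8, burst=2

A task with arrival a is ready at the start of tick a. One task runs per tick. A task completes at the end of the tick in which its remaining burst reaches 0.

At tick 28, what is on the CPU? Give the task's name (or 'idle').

t=0: L0/L1/L2 = AE/-/- → run A
t=1: L0/L1/L2 = AEBF/-/- → run A
t=2: L0/L1/L2 = AEBF/-/- → run A
t=3: L0/L1/L2 = AEBFC/-/- → run A
t=4: L0/L1/L2 = EBFC/A/- → run E
t=5: L0/L1/L2 = EBFC/A/- → run E
t=6: L0/L1/L2 = BFCG/A/- → run B
t=7: L0/L1/L2 = BFCG/A/- → run B
t=8: L0/L1/L2 = BFCGH/A/- → run B
t=9: L0/L1/L2 = BFCGH/A/- → run B
t=10: L0/L1/L2 = FCGH/AB/- → run F
t=11: L0/L1/L2 = FCGH/AB/- → run F
t=12: L0/L1/L2 = FCGH/AB/- → run F
t=13: L0/L1/L2 = FCGH/AB/- → run F
t=14: L0/L1/L2 = CGH/ABF/- → run C
t=15: L0/L1/L2 = CGH/ABF/- → run C
t=16: L0/L1/L2 = CGH/ABF/- → run C
t=17: L0/L1/L2 = GH/ABF/- → run G
t=18: L0/L1/L2 = GH/ABF/- → run G
t=19: L0/L1/L2 = GH/ABF/- → run G
t=20: L0/L1/L2 = GH/ABF/- → run G
t=21: L0/L1/L2 = H/ABF/- → run H
t=22: L0/L1/L2 = H/ABF/- → run H
t=23: L0/L1/L2 = -/ABF/- → run A
t=24: L0/L1/L2 = -/ABF/- → run A
t=25: L0/L1/L2 = -/BF/- → run B
t=26: L0/L1/L2 = -/F/- → run F
t=27: L0/L1/L2 = -/F/- → run F
t=28: L0/L1/L2 = -/F/- → run F
t=29: (idle)
t=30: (idle)
t=31: (idle)
t=32: (idle)
t=33: (idle)
t=34: (idle)
t=35: (idle)
t=36: (idle)

running at tick 28 = F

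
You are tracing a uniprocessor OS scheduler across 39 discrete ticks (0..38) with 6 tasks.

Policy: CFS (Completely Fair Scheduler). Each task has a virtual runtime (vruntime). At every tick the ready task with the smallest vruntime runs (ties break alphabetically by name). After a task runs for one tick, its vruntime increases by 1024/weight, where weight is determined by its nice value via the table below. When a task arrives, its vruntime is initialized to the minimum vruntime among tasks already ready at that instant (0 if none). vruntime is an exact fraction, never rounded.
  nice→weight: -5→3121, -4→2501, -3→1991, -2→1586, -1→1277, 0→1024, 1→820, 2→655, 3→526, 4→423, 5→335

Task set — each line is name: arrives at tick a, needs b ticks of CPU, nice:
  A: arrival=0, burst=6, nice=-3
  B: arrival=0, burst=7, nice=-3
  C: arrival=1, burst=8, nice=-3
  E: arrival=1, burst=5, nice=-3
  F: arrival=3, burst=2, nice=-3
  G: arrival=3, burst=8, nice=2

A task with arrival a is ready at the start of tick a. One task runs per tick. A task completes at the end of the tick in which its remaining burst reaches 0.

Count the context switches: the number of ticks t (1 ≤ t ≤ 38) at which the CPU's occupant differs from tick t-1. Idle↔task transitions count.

context switches = 32

t=0: vr[A=0 B=0] → run A
t=1: vr[A=1024/1991 B=0 C=0 E=0] → run B
t=2: vr[A=1024/1991 B=1024/1991 C=0 E=0] → run C
t=3: vr[A=1024/1991 B=1024/1991 C=1024/1991 E=0 F=0 G=0] → run E
t=4: vr[A=1024/1991 B=1024/1991 C=1024/1991 E=1024/1991 F=0 G=0] → run F
t=5: vr[A=1024/1991 B=1024/1991 C=1024/1991 E=1024/1991 F=1024/1991 G=0] → run G
t=6: vr[A=1024/1991 B=1024/1991 C=1024/1991 E=1024/1991 F=1024/1991 G=1024/655] → run A
t=7: vr[A=2048/1991 B=1024/1991 C=1024/1991 E=1024/1991 F=1024/1991 G=1024/655] → run B
t=8: vr[A=2048/1991 B=2048/1991 C=1024/1991 E=1024/1991 F=1024/1991 G=1024/655] → run C
t=9: vr[A=2048/1991 B=2048/1991 C=2048/1991 E=1024/1991 F=1024/1991 G=1024/655] → run E
t=10: vr[A=2048/1991 B=2048/1991 C=2048/1991 E=2048/1991 F=1024/1991 G=1024/655] → run F
t=11: vr[A=2048/1991 B=2048/1991 C=2048/1991 E=2048/1991 G=1024/655] → run A
t=12: vr[A=3072/1991 B=2048/1991 C=2048/1991 E=2048/1991 G=1024/655] → run B
t=13: vr[A=3072/1991 B=3072/1991 C=2048/1991 E=2048/1991 G=1024/655] → run C
t=14: vr[A=3072/1991 B=3072/1991 C=3072/1991 E=2048/1991 G=1024/655] → run E
t=15: vr[A=3072/1991 B=3072/1991 C=3072/1991 E=3072/1991 G=1024/655] → run A
t=16: vr[A=4096/1991 B=3072/1991 C=3072/1991 E=3072/1991 G=1024/655] → run B
t=17: vr[A=4096/1991 B=4096/1991 C=3072/1991 E=3072/1991 G=1024/655] → run C
t=18: vr[A=4096/1991 B=4096/1991 C=4096/1991 E=3072/1991 G=1024/655] → run E
t=19: vr[A=4096/1991 B=4096/1991 C=4096/1991 E=4096/1991 G=1024/655] → run G
t=20: vr[A=4096/1991 B=4096/1991 C=4096/1991 E=4096/1991 G=2048/655] → run A
t=21: vr[A=5120/1991 B=4096/1991 C=4096/1991 E=4096/1991 G=2048/655] → run B
t=22: vr[A=5120/1991 B=5120/1991 C=4096/1991 E=4096/1991 G=2048/655] → run C
t=23: vr[A=5120/1991 B=5120/1991 C=5120/1991 E=4096/1991 G=2048/655] → run E
t=24: vr[A=5120/1991 B=5120/1991 C=5120/1991 G=2048/655] → run A
t=25: vr[B=5120/1991 C=5120/1991 G=2048/655] → run B
t=26: vr[B=6144/1991 C=5120/1991 G=2048/655] → run C
t=27: vr[B=6144/1991 C=6144/1991 G=2048/655] → run B
t=28: vr[C=6144/1991 G=2048/655] → run C
t=29: vr[C=7168/1991 G=2048/655] → run G
t=30: vr[C=7168/1991 G=3072/655] → run C
t=31: vr[G=3072/655] → run G
t=32: vr[G=4096/655] → run G
t=33: vr[G=1024/131] → run G
t=34: vr[G=6144/655] → run G
t=35: vr[G=7168/655] → run G
t=36: (idle)
t=37: (idle)
t=38: (idle)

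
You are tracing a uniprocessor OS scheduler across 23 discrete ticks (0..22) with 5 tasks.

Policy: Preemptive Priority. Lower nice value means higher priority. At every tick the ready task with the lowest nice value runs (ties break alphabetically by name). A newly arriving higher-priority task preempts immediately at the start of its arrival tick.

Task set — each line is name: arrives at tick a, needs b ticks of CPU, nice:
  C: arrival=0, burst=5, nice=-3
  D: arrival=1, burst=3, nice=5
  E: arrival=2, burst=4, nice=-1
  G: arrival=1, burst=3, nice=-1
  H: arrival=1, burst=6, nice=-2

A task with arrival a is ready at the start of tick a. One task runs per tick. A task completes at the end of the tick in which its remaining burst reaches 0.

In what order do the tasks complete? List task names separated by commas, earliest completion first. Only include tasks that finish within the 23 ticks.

t=0: ready={C} → run C
t=1: ready={C,D,G,H} → run C
t=2: ready={C,D,E,G,H} → run C
t=3: ready={C,D,E,G,H} → run C
t=4: ready={C,D,E,G,H} → run C
t=5: ready={D,E,G,H} → run H
t=6: ready={D,E,G,H} → run H
t=7: ready={D,E,G,H} → run H
t=8: ready={D,E,G,H} → run H
t=9: ready={D,E,G,H} → run H
t=10: ready={D,E,G,H} → run H
t=11: ready={D,E,G} → run E
t=12: ready={D,E,G} → run E
t=13: ready={D,E,G} → run E
t=14: ready={D,E,G} → run E
t=15: ready={D,G} → run G
t=16: ready={D,G} → run G
t=17: ready={D,G} → run G
t=18: ready={D} → run D
t=19: ready={D} → run D
t=20: ready={D} → run D
t=21: (idle)
t=22: (idle)

completion order = C, H, E, G, D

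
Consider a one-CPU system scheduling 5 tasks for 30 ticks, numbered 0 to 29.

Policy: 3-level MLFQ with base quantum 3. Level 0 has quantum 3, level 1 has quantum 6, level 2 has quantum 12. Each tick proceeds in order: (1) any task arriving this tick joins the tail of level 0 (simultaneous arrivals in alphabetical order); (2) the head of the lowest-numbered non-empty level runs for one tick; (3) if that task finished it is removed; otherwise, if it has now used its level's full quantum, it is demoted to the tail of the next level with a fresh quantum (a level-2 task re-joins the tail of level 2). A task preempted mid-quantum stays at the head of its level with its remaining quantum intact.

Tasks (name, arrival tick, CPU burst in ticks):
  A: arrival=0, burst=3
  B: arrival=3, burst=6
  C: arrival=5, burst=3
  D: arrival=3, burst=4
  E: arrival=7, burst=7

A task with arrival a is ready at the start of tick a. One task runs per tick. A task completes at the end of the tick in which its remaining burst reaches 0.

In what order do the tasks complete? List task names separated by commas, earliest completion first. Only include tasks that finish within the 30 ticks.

completion order = A, C, B, D, E

t=0: L0/L1/L2 = A/-/- → run A
t=1: L0/L1/L2 = A/-/- → run A
t=2: L0/L1/L2 = A/-/- → run A
t=3: L0/L1/L2 = BD/-/- → run B
t=4: L0/L1/L2 = BD/-/- → run B
t=5: L0/L1/L2 = BDC/-/- → run B
t=6: L0/L1/L2 = DC/B/- → run D
t=7: L0/L1/L2 = DCE/B/- → run D
t=8: L0/L1/L2 = DCE/B/- → run D
t=9: L0/L1/L2 = CE/BD/- → run C
t=10: L0/L1/L2 = CE/BD/- → run C
t=11: L0/L1/L2 = CE/BD/- → run C
t=12: L0/L1/L2 = E/BD/- → run E
t=13: L0/L1/L2 = E/BD/- → run E
t=14: L0/L1/L2 = E/BD/- → run E
t=15: L0/L1/L2 = -/BDE/- → run B
t=16: L0/L1/L2 = -/BDE/- → run B
t=17: L0/L1/L2 = -/BDE/- → run B
t=18: L0/L1/L2 = -/DE/- → run D
t=19: L0/L1/L2 = -/E/- → run E
t=20: L0/L1/L2 = -/E/- → run E
t=21: L0/L1/L2 = -/E/- → run E
t=22: L0/L1/L2 = -/E/- → run E
t=23: (idle)
t=24: (idle)
t=25: (idle)
t=26: (idle)
t=27: (idle)
t=28: (idle)
t=29: (idle)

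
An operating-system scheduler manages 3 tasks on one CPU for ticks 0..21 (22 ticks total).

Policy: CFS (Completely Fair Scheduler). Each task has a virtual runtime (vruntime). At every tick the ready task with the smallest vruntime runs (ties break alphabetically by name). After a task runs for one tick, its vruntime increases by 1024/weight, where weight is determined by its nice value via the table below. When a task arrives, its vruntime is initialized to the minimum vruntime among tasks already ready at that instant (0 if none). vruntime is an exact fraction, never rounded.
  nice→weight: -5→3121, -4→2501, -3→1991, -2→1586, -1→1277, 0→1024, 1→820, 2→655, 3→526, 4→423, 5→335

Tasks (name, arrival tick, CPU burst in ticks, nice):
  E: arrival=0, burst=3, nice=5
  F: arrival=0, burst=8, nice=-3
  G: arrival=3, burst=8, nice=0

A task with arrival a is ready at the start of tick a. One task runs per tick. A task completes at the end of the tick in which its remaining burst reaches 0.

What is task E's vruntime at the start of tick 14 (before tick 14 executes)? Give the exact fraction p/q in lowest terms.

vruntime(E, start of tick 14) = 2048/335

t=0: vr[E=0 F=0] → run E
t=1: vr[E=1024/335 F=0] → run F
t=2: vr[E=1024/335 F=1024/1991] → run F
t=3: vr[E=1024/335 F=2048/1991 G=2048/1991] → run F
t=4: vr[E=1024/335 F=3072/1991 G=2048/1991] → run G
t=5: vr[E=1024/335 F=3072/1991 G=4039/1991] → run F
t=6: vr[E=1024/335 F=4096/1991 G=4039/1991] → run G
t=7: vr[E=1024/335 F=4096/1991 G=6030/1991] → run F
t=8: vr[E=1024/335 F=5120/1991 G=6030/1991] → run F
t=9: vr[E=1024/335 F=6144/1991 G=6030/1991] → run G
t=10: vr[E=1024/335 F=6144/1991 G=8021/1991] → run E
t=11: vr[E=2048/335 F=6144/1991 G=8021/1991] → run F
t=12: vr[E=2048/335 F=7168/1991 G=8021/1991] → run F
t=13: vr[E=2048/335 G=8021/1991] → run G
t=14: vr[E=2048/335 G=10012/1991] → run G
t=15: vr[E=2048/335 G=12003/1991] → run G
t=16: vr[E=2048/335 G=13994/1991] → run E
t=17: vr[G=13994/1991] → run G
t=18: vr[G=15985/1991] → run G
t=19: (idle)
t=20: (idle)
t=21: (idle)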